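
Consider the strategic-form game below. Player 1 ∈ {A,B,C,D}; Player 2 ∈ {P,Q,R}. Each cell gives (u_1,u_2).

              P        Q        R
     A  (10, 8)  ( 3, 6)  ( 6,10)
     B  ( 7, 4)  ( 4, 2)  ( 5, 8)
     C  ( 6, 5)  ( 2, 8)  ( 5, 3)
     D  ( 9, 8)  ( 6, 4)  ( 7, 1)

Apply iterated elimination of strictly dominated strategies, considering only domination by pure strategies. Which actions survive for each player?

P1 drop B (D beats it: P:9>7 Q:6>4 R:7>5)
P1 drop C (A beats it: P:10>6 Q:3>2 R:6>5)
P2 drop Q (P beats it: A:8>6 D:8>4)
P1→{A,D} P2→{P,R}

Remaining: P1:{A,D} P2:{P,R}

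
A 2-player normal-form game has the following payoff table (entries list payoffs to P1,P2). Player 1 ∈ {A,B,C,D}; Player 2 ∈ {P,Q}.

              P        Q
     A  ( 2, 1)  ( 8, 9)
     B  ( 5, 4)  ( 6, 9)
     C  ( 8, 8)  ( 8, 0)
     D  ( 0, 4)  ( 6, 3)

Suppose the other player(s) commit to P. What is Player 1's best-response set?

u_1(A vs P) = 2
u_1(B vs P) = 5
u_1(C vs P) = 8
u_1(D vs P) = 0
max payoff 8 at {C}

BR_1 = {C}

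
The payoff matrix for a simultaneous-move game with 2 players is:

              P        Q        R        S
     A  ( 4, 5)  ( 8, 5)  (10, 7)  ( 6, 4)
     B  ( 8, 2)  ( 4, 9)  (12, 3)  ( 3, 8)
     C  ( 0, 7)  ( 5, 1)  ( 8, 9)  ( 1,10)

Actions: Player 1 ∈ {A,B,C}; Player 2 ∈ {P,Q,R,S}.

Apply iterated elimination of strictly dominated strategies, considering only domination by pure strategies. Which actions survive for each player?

Survivors P1:{A,B} P2:{Q,R}

P1 drop C (A beats it: P:4>0 Q:8>5 R:10>8 S:6>1)
P2 drop P (R beats it: A:7>5 B:3>2)
P2 drop S (Q beats it: A:5>4 B:9>8)
P1→{A,B} P2→{Q,R}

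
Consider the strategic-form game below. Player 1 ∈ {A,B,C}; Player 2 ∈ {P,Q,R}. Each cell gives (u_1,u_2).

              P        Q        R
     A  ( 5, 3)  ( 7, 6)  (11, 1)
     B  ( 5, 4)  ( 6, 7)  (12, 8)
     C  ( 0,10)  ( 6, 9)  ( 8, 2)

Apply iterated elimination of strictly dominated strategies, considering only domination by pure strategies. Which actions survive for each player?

Survivors P1:{A,B} P2:{Q,R}

P1 drop C (A beats it: P:5>0 Q:7>6 R:11>8)
P2 drop P (Q beats it: A:6>3 B:7>4)
P1→{A,B} P2→{Q,R}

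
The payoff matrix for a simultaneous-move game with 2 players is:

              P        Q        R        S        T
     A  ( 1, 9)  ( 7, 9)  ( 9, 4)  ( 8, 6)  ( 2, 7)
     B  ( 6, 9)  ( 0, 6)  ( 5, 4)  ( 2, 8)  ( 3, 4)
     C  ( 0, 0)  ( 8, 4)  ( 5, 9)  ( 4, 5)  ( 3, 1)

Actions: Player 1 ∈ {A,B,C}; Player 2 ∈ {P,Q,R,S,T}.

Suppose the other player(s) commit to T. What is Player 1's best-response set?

BR_1 = {B,C}

u_1(A vs T) = 2
u_1(B vs T) = 3
u_1(C vs T) = 3
max payoff 3 at {B,C}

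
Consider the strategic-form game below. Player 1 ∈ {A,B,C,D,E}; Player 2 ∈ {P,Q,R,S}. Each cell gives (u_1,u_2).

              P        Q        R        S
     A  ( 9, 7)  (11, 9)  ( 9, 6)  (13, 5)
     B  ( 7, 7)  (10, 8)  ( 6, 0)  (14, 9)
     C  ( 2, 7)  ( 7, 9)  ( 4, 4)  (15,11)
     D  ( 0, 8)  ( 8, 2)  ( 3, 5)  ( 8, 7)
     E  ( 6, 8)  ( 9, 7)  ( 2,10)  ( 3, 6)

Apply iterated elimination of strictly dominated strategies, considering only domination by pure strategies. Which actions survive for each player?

P1 drop D (A beats it: P:9>0 Q:11>8 R:9>3 S:13>8)
P1 drop E (A beats it: P:9>6 Q:11>9 R:9>2 S:13>3)
P2 drop P (Q beats it: A:9>7 B:8>7 C:9>7)
P2 drop R (Q beats it: A:9>6 B:8>0 C:9>4)
P1→{A,B,C} P2→{Q,S}

IESDS → P1:{A,B,C} P2:{Q,S}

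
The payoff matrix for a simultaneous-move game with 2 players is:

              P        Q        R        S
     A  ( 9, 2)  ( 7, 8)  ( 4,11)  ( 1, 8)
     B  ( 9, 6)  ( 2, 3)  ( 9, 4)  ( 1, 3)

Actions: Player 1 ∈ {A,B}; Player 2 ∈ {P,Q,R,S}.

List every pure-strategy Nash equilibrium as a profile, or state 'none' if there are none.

(A,P): not NE [P2→R gives 11>2]
(A,Q): not NE [P2→R gives 11>8]
(A,R): not NE [P1→B gives 9>4]
(A,S): not NE [P2→R gives 11>8]
(B,P): NE
(B,Q): not NE [P1→A gives 7>2; P2→P gives 6>3]
(B,R): not NE [P2→P gives 6>4]
(B,S): not NE [P2→P gives 6>3]

Nash profiles: (B,P)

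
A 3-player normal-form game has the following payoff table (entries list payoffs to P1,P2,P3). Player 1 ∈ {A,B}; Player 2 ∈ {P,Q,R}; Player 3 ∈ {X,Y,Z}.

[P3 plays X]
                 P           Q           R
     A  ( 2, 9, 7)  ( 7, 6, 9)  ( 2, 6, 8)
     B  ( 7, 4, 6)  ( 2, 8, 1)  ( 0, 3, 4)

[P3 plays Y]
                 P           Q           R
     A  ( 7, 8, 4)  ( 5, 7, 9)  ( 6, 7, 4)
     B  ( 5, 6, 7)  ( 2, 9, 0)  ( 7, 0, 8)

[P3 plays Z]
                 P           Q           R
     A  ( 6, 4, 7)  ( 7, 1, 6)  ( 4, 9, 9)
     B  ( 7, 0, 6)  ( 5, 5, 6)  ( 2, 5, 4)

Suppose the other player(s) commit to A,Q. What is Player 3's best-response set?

u_3(X vs A,Q) = 9
u_3(Y vs A,Q) = 9
u_3(Z vs A,Q) = 6
max payoff 9 at {X,Y}

argmax u_3 = {X,Y}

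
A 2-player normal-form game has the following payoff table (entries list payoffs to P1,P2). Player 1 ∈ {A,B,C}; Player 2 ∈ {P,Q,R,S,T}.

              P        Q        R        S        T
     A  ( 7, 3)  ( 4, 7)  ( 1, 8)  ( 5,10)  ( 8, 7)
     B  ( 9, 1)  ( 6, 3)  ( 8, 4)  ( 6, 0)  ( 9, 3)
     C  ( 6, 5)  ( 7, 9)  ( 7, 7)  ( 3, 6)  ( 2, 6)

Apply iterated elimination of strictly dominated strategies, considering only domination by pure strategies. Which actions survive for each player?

P1 drop A (B beats it: P:9>7 Q:6>4 R:8>1 S:6>5 T:9>8)
P2 drop P (Q beats it: B:3>1 C:9>5)
P2 drop S (Q beats it: B:3>0 C:9>6)
P2 drop T (R beats it: B:4>3 C:7>6)
P1→{B,C} P2→{Q,R}

IESDS → P1:{B,C} P2:{Q,R}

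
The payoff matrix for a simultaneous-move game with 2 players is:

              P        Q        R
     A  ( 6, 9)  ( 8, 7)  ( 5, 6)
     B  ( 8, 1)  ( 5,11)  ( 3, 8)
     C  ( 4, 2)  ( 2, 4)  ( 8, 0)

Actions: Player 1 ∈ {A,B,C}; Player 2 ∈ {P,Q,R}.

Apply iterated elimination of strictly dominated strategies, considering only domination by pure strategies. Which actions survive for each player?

P2 drop R (Q beats it: A:7>6 B:11>8 C:4>0)
P1 drop C (A beats it: P:6>4 Q:8>2)
P1→{A,B} P2→{P,Q}

IESDS → P1:{A,B} P2:{P,Q}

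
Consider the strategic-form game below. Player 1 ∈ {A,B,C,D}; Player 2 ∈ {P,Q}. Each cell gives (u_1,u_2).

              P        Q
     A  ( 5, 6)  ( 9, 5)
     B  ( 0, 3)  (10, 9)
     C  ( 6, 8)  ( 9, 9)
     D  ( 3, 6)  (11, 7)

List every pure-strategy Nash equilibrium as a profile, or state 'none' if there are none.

PSNE = {(D,Q)}

(A,P): not NE [P1→C gives 6>5]
(A,Q): not NE [P1→D gives 11>9; P2→P gives 6>5]
(B,P): not NE [P1→C gives 6>0; P2→Q gives 9>3]
(B,Q): not NE [P1→D gives 11>10]
(C,P): not NE [P2→Q gives 9>8]
(C,Q): not NE [P1→D gives 11>9]
(D,P): not NE [P1→C gives 6>3; P2→Q gives 7>6]
(D,Q): NE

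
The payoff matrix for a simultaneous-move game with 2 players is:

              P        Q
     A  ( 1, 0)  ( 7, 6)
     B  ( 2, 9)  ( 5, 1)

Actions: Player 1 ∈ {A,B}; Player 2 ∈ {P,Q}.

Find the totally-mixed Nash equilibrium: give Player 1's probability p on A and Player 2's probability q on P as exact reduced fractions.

P1 mixes 4/7 on A; P2 mixes 2/3 on P

P1 indiff ⇒ q·1+(1-q)·7 = q·2+(1-q)·5 ⇒ q(-1) = (1-q)(-2) ⇒ q = 2/3
P2 indiff ⇒ p·0+(1-p)·9 = p·6+(1-p)·1 ⇒ p(-6) = (1-p)(-8) ⇒ p = 4/7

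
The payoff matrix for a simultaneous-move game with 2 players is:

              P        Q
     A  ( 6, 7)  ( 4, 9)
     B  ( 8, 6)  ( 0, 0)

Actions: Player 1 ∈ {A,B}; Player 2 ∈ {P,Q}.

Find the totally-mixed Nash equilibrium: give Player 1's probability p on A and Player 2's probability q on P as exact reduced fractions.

P1 indiff ⇒ q·6+(1-q)·4 = q·8+(1-q)·0 ⇒ q(-2) = (1-q)(-4) ⇒ q = 2/3
P2 indiff ⇒ p·7+(1-p)·6 = p·9+(1-p)·0 ⇒ p(-2) = (1-p)(-6) ⇒ p = 3/4

P1 mixes 3/4 on A; P2 mixes 2/3 on P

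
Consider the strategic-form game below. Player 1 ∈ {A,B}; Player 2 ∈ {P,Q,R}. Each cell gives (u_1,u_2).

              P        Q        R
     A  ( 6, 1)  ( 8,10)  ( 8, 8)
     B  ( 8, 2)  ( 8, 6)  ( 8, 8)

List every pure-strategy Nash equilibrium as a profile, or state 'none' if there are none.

(A,P): not NE [P1→B gives 8>6; P2→Q gives 10>1]
(A,Q): NE
(A,R): not NE [P2→Q gives 10>8]
(B,P): not NE [P2→R gives 8>2]
(B,Q): not NE [P2→R gives 8>6]
(B,R): NE

NE set: (A,Q), (B,R)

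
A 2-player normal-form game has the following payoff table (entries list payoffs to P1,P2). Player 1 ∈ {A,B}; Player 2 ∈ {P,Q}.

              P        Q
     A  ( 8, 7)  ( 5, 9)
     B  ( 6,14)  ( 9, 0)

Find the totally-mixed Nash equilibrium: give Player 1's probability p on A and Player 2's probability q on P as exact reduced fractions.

P1 indiff ⇒ q·8+(1-q)·5 = q·6+(1-q)·9 ⇒ q(2) = (1-q)(4) ⇒ q = 2/3
P2 indiff ⇒ p·7+(1-p)·14 = p·9+(1-p)·0 ⇒ p(-2) = (1-p)(-14) ⇒ p = 7/8

p=7/8, q=2/3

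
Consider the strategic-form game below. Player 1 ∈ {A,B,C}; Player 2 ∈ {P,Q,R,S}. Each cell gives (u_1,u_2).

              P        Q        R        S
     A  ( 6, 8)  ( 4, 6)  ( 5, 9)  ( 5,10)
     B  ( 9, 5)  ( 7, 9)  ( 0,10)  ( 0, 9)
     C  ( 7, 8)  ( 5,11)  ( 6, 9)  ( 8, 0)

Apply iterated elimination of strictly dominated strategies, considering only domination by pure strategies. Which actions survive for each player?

P1 drop A (C beats it: P:7>6 Q:5>4 R:6>5 S:8>5)
P2 drop P (Q beats it: B:9>5 C:11>8)
P2 drop S (R beats it: B:10>9 C:9>0)
P1→{B,C} P2→{Q,R}

IESDS → P1:{B,C} P2:{Q,R}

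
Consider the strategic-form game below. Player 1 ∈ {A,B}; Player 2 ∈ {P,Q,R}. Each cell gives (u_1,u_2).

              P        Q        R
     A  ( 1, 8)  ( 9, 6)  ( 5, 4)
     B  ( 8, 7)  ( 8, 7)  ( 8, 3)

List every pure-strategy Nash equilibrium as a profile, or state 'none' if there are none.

(A,P): not NE [P1→B gives 8>1]
(A,Q): not NE [P2→P gives 8>6]
(A,R): not NE [P1→B gives 8>5; P2→P gives 8>4]
(B,P): NE
(B,Q): not NE [P1→A gives 9>8]
(B,R): not NE [P2→Q gives 7>3]

Nash profiles: (B,P)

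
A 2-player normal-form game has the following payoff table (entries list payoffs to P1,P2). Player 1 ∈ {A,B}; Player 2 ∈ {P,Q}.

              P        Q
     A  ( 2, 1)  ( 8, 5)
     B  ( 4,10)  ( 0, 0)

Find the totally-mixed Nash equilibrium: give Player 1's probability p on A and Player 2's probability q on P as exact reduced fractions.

P1 indiff ⇒ q·2+(1-q)·8 = q·4+(1-q)·0 ⇒ q(-2) = (1-q)(-8) ⇒ q = 4/5
P2 indiff ⇒ p·1+(1-p)·10 = p·5+(1-p)·0 ⇒ p(-4) = (1-p)(-10) ⇒ p = 5/7

p=5/7, q=4/5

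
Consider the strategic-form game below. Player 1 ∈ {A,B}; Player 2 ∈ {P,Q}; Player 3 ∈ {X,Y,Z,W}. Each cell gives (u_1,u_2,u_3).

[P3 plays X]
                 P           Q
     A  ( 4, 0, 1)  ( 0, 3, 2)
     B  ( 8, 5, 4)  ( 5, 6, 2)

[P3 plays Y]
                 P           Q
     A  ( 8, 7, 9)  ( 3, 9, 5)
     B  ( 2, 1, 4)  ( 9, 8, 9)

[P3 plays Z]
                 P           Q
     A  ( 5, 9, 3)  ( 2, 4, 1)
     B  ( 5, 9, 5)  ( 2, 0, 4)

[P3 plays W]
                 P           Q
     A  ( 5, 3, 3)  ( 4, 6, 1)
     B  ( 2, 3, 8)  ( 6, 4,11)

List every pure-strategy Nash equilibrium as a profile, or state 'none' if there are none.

NE set: (B,Q,W)

(A,P,X): not NE [P1→B gives 8>4; P2→Q gives 3>0; P3→Y gives 9>1]
(A,P,Y): not NE [P2→Q gives 9>7]
(A,P,Z): not NE [P3→Y gives 9>3]
(A,P,W): not NE [P2→Q gives 6>3; P3→Y gives 9>3]
(A,Q,X): not NE [P1→B gives 5>0; P3→Y gives 5>2]
(A,Q,Y): not NE [P1→B gives 9>3]
(A,Q,Z): not NE [P2→P gives 9>4; P3→Y gives 5>1]
(A,Q,W): not NE [P1→B gives 6>4; P3→Y gives 5>1]
(B,P,X): not NE [P2→Q gives 6>5; P3→W gives 8>4]
(B,P,Y): not NE [P1→A gives 8>2; P2→Q gives 8>1; P3→W gives 8>4]
(B,P,Z): not NE [P3→W gives 8>5]
(B,P,W): not NE [P1→A gives 5>2; P2→Q gives 4>3]
(B,Q,X): not NE [P3→W gives 11>2]
(B,Q,Y): not NE [P3→W gives 11>9]
(B,Q,Z): not NE [P2→P gives 9>0; P3→W gives 11>4]
(B,Q,W): NE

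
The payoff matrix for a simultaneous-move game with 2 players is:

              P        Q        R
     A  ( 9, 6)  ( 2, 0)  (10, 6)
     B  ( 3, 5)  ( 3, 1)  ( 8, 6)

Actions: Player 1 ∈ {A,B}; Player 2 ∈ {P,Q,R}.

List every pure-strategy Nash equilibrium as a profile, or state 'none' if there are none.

Nash profiles: (A,P), (A,R)

(A,P): NE
(A,Q): not NE [P1→B gives 3>2; P2→R gives 6>0]
(A,R): NE
(B,P): not NE [P1→A gives 9>3; P2→R gives 6>5]
(B,Q): not NE [P2→R gives 6>1]
(B,R): not NE [P1→A gives 10>8]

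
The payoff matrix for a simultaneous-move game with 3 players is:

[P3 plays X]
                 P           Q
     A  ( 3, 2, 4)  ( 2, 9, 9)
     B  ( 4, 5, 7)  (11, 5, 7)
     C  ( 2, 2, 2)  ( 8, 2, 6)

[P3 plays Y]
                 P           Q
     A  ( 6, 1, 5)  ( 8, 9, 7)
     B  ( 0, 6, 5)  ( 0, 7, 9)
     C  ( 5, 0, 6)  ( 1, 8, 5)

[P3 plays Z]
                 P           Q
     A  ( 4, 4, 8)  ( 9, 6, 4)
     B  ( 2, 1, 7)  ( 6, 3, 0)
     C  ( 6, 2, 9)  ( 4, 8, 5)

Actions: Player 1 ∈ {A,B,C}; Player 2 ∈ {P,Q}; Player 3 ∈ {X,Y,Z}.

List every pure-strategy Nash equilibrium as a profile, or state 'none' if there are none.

Nash profiles: (B,P,X)

(A,P,X): not NE [P1→B gives 4>3; P2→Q gives 9>2; P3→Z gives 8>4]
(A,P,Y): not NE [P2→Q gives 9>1; P3→Z gives 8>5]
(A,P,Z): not NE [P1→C gives 6>4; P2→Q gives 6>4]
(A,Q,X): not NE [P1→B gives 11>2]
(A,Q,Y): not NE [P3→X gives 9>7]
(A,Q,Z): not NE [P3→X gives 9>4]
(B,P,X): NE
(B,P,Y): not NE [P1→A gives 6>0; P2→Q gives 7>6; P3→Z gives 7>5]
(B,P,Z): not NE [P1→C gives 6>2; P2→Q gives 3>1]
(B,Q,X): not NE [P3→Y gives 9>7]
(B,Q,Y): not NE [P1→A gives 8>0]
(B,Q,Z): not NE [P1→A gives 9>6; P3→Y gives 9>0]
(C,P,X): not NE [P1→B gives 4>2; P3→Z gives 9>2]
(C,P,Y): not NE [P1→A gives 6>5; P2→Q gives 8>0; P3→Z gives 9>6]
(C,P,Z): not NE [P2→Q gives 8>2]
(C,Q,X): not NE [P1→B gives 11>8]
(C,Q,Y): not NE [P1→A gives 8>1; P3→X gives 6>5]
(C,Q,Z): not NE [P1→A gives 9>4; P3→X gives 6>5]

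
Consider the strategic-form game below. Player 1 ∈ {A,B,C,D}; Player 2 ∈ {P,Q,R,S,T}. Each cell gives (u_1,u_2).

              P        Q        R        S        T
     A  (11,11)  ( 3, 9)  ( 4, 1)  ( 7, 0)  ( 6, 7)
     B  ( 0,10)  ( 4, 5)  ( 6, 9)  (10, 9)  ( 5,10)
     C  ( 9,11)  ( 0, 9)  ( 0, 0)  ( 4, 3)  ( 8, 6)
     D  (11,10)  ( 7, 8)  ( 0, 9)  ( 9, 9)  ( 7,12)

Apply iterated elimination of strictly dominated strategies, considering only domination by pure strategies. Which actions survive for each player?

P2 drop Q (P beats it: A:11>9 B:10>5 C:11>9 D:10>8)
P2 drop R (P beats it: A:11>1 B:10>9 C:11>0 D:10>9)
P2 drop S (P beats it: A:11>0 B:10>9 C:11>3 D:10>9)
P1 drop B (A beats it: P:11>0 T:6>5)
P1→{A,C,D} P2→{P,T}

Survivors P1:{A,C,D} P2:{P,T}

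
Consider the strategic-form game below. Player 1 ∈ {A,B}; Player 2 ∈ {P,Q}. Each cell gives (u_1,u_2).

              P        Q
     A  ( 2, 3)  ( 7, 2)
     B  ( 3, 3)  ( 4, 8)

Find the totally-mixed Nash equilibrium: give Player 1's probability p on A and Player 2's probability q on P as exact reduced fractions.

P1 indiff ⇒ q·2+(1-q)·7 = q·3+(1-q)·4 ⇒ q(-1) = (1-q)(-3) ⇒ q = 3/4
P2 indiff ⇒ p·3+(1-p)·3 = p·2+(1-p)·8 ⇒ p(1) = (1-p)(5) ⇒ p = 5/6

P1 mixes 5/6 on A; P2 mixes 3/4 on P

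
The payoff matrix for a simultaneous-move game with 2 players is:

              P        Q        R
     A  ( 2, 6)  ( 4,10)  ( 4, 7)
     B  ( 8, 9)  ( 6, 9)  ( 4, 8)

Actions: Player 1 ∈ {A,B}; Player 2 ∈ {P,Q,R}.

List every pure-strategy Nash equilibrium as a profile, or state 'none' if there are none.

(A,P): not NE [P1→B gives 8>2; P2→Q gives 10>6]
(A,Q): not NE [P1→B gives 6>4]
(A,R): not NE [P2→Q gives 10>7]
(B,P): NE
(B,Q): NE
(B,R): not NE [P2→Q gives 9>8]

NE set: (B,P), (B,Q)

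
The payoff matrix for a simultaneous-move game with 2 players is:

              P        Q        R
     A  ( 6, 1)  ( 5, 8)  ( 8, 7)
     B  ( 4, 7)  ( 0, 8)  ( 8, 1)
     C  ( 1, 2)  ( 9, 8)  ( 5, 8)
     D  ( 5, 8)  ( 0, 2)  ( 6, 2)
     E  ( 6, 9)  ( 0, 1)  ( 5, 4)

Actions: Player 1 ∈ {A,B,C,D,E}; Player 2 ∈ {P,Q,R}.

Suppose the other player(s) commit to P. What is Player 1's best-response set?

argmax u_1 = {A,E}

u_1(A vs P) = 6
u_1(B vs P) = 4
u_1(C vs P) = 1
u_1(D vs P) = 5
u_1(E vs P) = 6
max payoff 6 at {A,E}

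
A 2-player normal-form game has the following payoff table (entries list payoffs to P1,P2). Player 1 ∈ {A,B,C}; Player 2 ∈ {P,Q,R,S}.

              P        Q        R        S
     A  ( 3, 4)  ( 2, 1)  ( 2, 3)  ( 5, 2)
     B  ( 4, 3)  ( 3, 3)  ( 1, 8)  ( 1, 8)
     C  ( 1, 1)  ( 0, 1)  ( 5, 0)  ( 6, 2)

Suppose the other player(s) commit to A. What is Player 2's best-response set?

u_2(P vs A) = 4
u_2(Q vs A) = 1
u_2(R vs A) = 3
u_2(S vs A) = 2
max payoff 4 at {P}

P2 best: {P}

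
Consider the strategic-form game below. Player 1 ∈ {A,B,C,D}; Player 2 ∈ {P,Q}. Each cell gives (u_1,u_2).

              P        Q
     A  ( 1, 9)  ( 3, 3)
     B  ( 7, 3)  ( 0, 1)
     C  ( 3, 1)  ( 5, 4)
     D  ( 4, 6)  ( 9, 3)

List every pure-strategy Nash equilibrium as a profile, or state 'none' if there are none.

NE set: (B,P)

(A,P): not NE [P1→B gives 7>1]
(A,Q): not NE [P1→D gives 9>3; P2→P gives 9>3]
(B,P): NE
(B,Q): not NE [P1→D gives 9>0; P2→P gives 3>1]
(C,P): not NE [P1→B gives 7>3; P2→Q gives 4>1]
(C,Q): not NE [P1→D gives 9>5]
(D,P): not NE [P1→B gives 7>4]
(D,Q): not NE [P2→P gives 6>3]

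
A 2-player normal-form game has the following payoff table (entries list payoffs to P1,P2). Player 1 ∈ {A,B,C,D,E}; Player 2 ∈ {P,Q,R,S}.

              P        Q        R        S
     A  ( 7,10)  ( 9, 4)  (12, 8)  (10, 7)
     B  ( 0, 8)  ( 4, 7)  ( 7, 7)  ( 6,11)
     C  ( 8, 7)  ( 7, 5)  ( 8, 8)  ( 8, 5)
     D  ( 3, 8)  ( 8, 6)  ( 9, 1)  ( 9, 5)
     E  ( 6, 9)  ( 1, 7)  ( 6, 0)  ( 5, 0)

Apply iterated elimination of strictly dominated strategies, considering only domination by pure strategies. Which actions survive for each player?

P1 drop B (A beats it: P:7>0 Q:9>4 R:12>7 S:10>6)
P1 drop D (A beats it: P:7>3 Q:9>8 R:12>9 S:10>9)
P1 drop E (A beats it: P:7>6 Q:9>1 R:12>6 S:10>5)
P2 drop Q (P beats it: A:10>4 C:7>5)
P2 drop S (P beats it: A:10>7 C:7>5)
P1→{A,C} P2→{P,R}

Remaining: P1:{A,C} P2:{P,R}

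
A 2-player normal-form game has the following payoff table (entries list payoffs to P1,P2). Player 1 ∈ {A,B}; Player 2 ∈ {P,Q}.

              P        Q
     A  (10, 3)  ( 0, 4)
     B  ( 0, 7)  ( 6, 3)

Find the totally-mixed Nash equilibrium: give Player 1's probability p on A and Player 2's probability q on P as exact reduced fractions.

P1 indiff ⇒ q·10+(1-q)·0 = q·0+(1-q)·6 ⇒ q(10) = (1-q)(6) ⇒ q = 3/8
P2 indiff ⇒ p·3+(1-p)·7 = p·4+(1-p)·3 ⇒ p(-1) = (1-p)(-4) ⇒ p = 4/5

(p,q) = (4/5, 3/8)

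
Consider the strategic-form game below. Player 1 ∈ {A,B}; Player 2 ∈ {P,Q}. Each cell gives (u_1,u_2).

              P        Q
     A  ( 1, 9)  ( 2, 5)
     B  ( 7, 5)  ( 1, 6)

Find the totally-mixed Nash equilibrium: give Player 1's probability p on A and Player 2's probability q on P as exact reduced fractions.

P1 indiff ⇒ q·1+(1-q)·2 = q·7+(1-q)·1 ⇒ q(-6) = (1-q)(-1) ⇒ q = 1/7
P2 indiff ⇒ p·9+(1-p)·5 = p·5+(1-p)·6 ⇒ p(4) = (1-p)(1) ⇒ p = 1/5

P1 mixes 1/5 on A; P2 mixes 1/7 on P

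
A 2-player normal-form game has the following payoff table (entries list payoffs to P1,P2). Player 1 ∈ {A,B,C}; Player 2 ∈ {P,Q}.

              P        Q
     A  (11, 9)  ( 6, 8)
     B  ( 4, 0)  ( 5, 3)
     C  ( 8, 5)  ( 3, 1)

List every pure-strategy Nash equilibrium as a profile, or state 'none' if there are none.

(A,P): NE
(A,Q): not NE [P2→P gives 9>8]
(B,P): not NE [P1→A gives 11>4; P2→Q gives 3>0]
(B,Q): not NE [P1→A gives 6>5]
(C,P): not NE [P1→A gives 11>8]
(C,Q): not NE [P1→A gives 6>3; P2→P gives 5>1]

PSNE = {(A,P)}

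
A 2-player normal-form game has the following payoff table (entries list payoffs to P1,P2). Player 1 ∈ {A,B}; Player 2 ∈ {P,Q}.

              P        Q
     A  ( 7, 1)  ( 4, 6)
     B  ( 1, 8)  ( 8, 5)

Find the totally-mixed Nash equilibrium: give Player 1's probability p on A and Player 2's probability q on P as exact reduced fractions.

(p,q) = (3/8, 2/5)

P1 indiff ⇒ q·7+(1-q)·4 = q·1+(1-q)·8 ⇒ q(6) = (1-q)(4) ⇒ q = 2/5
P2 indiff ⇒ p·1+(1-p)·8 = p·6+(1-p)·5 ⇒ p(-5) = (1-p)(-3) ⇒ p = 3/8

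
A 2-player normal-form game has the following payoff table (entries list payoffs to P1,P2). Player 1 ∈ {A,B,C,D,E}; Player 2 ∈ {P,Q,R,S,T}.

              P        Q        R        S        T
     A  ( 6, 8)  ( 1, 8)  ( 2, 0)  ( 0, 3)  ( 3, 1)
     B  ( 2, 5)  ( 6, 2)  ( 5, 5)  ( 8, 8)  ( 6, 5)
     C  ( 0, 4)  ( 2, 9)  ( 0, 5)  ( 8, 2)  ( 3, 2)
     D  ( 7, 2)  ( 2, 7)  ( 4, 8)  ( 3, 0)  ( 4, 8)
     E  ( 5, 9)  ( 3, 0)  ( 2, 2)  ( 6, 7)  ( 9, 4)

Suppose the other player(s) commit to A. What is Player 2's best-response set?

argmax u_2 = {P,Q}

u_2(P vs A) = 8
u_2(Q vs A) = 8
u_2(R vs A) = 0
u_2(S vs A) = 3
u_2(T vs A) = 1
max payoff 8 at {P,Q}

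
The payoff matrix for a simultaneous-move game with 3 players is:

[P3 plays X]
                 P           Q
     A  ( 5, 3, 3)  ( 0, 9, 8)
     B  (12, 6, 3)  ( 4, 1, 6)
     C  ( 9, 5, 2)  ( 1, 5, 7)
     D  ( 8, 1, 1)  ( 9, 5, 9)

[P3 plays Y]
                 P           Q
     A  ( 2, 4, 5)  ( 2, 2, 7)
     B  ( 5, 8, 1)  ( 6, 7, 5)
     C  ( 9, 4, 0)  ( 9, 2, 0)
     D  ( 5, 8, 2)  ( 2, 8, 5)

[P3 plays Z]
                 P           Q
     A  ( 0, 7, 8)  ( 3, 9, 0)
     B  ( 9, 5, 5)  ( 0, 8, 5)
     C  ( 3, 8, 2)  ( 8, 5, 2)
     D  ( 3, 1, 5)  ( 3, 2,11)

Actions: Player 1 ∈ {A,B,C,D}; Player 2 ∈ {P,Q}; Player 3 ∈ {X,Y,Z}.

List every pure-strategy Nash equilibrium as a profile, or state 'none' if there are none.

Equilibria: none

(A,P,X): not NE [P1→B gives 12>5; P2→Q gives 9>3; P3→Z gives 8>3]
(A,P,Y): not NE [P1→C gives 9>2; P3→Z gives 8>5]
(A,P,Z): not NE [P1→B gives 9>0; P2→Q gives 9>7]
(A,Q,X): not NE [P1→D gives 9>0]
(A,Q,Y): not NE [P1→C gives 9>2; P2→P gives 4>2; P3→X gives 8>7]
(A,Q,Z): not NE [P1→C gives 8>3; P3→X gives 8>0]
(B,P,X): not NE [P3→Z gives 5>3]
(B,P,Y): not NE [P1→C gives 9>5; P3→Z gives 5>1]
(B,P,Z): not NE [P2→Q gives 8>5]
(B,Q,X): not NE [P1→D gives 9>4; P2→P gives 6>1]
(B,Q,Y): not NE [P1→C gives 9>6; P2→P gives 8>7; P3→X gives 6>5]
(B,Q,Z): not NE [P1→C gives 8>0; P3→X gives 6>5]
(C,P,X): not NE [P1→B gives 12>9]
(C,P,Y): not NE [P3→Z gives 2>0]
(C,P,Z): not NE [P1→B gives 9>3]
(C,Q,X): not NE [P1→D gives 9>1]
(C,Q,Y): not NE [P2→P gives 4>2; P3→X gives 7>0]
(C,Q,Z): not NE [P2→P gives 8>5; P3→X gives 7>2]
(D,P,X): not NE [P1→B gives 12>8; P2→Q gives 5>1; P3→Z gives 5>1]
(D,P,Y): not NE [P1→C gives 9>5; P3→Z gives 5>2]
(D,P,Z): not NE [P1→B gives 9>3; P2→Q gives 2>1]
(D,Q,X): not NE [P3→Z gives 11>9]
(D,Q,Y): not NE [P1→C gives 9>2; P3→Z gives 11>5]
(D,Q,Z): not NE [P1→C gives 8>3]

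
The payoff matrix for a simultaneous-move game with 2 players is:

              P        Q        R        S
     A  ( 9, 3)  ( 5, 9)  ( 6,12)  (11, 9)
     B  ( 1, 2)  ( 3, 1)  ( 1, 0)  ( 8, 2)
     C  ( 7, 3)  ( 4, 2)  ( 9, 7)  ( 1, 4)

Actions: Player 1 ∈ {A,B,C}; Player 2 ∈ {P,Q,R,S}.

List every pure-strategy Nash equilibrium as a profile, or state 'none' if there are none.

PSNE = {(C,R)}

(A,P): not NE [P2→R gives 12>3]
(A,Q): not NE [P2→R gives 12>9]
(A,R): not NE [P1→C gives 9>6]
(A,S): not NE [P2→R gives 12>9]
(B,P): not NE [P1→A gives 9>1]
(B,Q): not NE [P1→A gives 5>3; P2→S gives 2>1]
(B,R): not NE [P1→C gives 9>1; P2→S gives 2>0]
(B,S): not NE [P1→A gives 11>8]
(C,P): not NE [P1→A gives 9>7; P2→R gives 7>3]
(C,Q): not NE [P1→A gives 5>4; P2→R gives 7>2]
(C,R): NE
(C,S): not NE [P1→A gives 11>1; P2→R gives 7>4]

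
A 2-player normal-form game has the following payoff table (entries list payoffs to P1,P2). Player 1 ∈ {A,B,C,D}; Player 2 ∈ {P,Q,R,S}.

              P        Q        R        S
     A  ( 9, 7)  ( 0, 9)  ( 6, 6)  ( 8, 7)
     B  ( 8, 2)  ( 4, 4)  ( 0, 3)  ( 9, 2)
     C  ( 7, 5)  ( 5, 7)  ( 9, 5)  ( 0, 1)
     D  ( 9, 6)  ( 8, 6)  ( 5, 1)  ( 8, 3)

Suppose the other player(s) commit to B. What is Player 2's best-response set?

u_2(P vs B) = 2
u_2(Q vs B) = 4
u_2(R vs B) = 3
u_2(S vs B) = 2
max payoff 4 at {Q}

argmax u_2 = {Q}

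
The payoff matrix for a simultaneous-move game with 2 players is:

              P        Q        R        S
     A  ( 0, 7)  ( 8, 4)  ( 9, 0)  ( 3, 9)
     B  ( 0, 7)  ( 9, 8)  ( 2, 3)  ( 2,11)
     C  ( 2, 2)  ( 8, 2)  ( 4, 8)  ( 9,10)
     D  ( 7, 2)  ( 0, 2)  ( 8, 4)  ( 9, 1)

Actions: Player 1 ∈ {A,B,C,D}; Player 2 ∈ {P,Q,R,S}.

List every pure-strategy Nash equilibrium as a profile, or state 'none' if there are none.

PSNE = {(C,S)}

(A,P): not NE [P1→D gives 7>0; P2→S gives 9>7]
(A,Q): not NE [P1→B gives 9>8; P2→S gives 9>4]
(A,R): not NE [P2→S gives 9>0]
(A,S): not NE [P1→D gives 9>3]
(B,P): not NE [P1→D gives 7>0; P2→S gives 11>7]
(B,Q): not NE [P2→S gives 11>8]
(B,R): not NE [P1→A gives 9>2; P2→S gives 11>3]
(B,S): not NE [P1→D gives 9>2]
(C,P): not NE [P1→D gives 7>2; P2→S gives 10>2]
(C,Q): not NE [P1→B gives 9>8; P2→S gives 10>2]
(C,R): not NE [P1→A gives 9>4; P2→S gives 10>8]
(C,S): NE
(D,P): not NE [P2→R gives 4>2]
(D,Q): not NE [P1→B gives 9>0; P2→R gives 4>2]
(D,R): not NE [P1→A gives 9>8]
(D,S): not NE [P2→R gives 4>1]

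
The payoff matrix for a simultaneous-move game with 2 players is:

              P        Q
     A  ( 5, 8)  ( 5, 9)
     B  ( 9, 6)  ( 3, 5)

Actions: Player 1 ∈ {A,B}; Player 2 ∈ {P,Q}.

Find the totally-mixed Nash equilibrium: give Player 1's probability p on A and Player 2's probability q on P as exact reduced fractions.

P1 indiff ⇒ q·5+(1-q)·5 = q·9+(1-q)·3 ⇒ q(-4) = (1-q)(-2) ⇒ q = 1/3
P2 indiff ⇒ p·8+(1-p)·6 = p·9+(1-p)·5 ⇒ p(-1) = (1-p)(-1) ⇒ p = 1/2

(p,q) = (1/2, 1/3)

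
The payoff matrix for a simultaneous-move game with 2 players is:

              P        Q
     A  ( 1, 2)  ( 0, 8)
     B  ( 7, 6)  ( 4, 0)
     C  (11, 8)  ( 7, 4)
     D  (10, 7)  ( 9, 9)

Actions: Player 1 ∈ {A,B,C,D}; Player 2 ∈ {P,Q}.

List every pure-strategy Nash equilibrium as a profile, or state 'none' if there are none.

NE set: (C,P), (D,Q)

(A,P): not NE [P1→C gives 11>1; P2→Q gives 8>2]
(A,Q): not NE [P1→D gives 9>0]
(B,P): not NE [P1→C gives 11>7]
(B,Q): not NE [P1→D gives 9>4; P2→P gives 6>0]
(C,P): NE
(C,Q): not NE [P1→D gives 9>7; P2→P gives 8>4]
(D,P): not NE [P1→C gives 11>10; P2→Q gives 9>7]
(D,Q): NE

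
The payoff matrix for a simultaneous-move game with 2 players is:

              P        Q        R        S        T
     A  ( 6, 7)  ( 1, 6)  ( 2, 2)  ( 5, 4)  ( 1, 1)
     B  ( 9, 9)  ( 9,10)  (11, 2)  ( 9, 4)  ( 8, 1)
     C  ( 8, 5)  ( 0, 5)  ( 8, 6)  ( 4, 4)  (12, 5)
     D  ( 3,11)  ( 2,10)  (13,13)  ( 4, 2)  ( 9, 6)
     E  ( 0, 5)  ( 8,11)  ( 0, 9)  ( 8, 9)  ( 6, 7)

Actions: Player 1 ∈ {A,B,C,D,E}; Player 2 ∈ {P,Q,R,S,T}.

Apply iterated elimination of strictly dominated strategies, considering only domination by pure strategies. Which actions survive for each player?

Remaining: P1:{B,D} P2:{P,Q,R}

P1 drop A (B beats it: P:9>6 Q:9>1 R:11>2 S:9>5 T:8>1)
P1 drop E (B beats it: P:9>0 Q:9>8 R:11>0 S:9>8 T:8>6)
P2 drop S (P beats it: B:9>4 C:5>4 D:11>2)
P2 drop T (R beats it: B:2>1 C:6>5 D:13>6)
P1 drop C (B beats it: P:9>8 Q:9>0 R:11>8)
P1→{B,D} P2→{P,Q,R}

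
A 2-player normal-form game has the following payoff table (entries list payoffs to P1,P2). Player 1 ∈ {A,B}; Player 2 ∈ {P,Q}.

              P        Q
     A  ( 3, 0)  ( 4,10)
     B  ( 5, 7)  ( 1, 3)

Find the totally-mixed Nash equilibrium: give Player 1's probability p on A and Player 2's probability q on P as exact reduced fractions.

P1 indiff ⇒ q·3+(1-q)·4 = q·5+(1-q)·1 ⇒ q(-2) = (1-q)(-3) ⇒ q = 3/5
P2 indiff ⇒ p·0+(1-p)·7 = p·10+(1-p)·3 ⇒ p(-10) = (1-p)(-4) ⇒ p = 2/7

p=2/7, q=3/5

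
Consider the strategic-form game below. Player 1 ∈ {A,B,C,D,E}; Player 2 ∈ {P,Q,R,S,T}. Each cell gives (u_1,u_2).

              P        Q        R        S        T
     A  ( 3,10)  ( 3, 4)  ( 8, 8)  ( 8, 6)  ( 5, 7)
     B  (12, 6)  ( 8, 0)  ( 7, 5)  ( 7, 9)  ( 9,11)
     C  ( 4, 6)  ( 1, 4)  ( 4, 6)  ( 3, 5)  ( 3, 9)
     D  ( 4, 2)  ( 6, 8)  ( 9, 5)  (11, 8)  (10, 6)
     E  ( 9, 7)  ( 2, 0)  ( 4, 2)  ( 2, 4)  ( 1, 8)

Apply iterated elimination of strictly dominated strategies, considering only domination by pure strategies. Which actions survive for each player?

Remaining: P1:{B,D} P2:{Q,S,T}

P1 drop A (D beats it: P:4>3 Q:6>3 R:9>8 S:11>8 T:10>5)
P1 drop C (B beats it: P:12>4 Q:8>1 R:7>4 S:7>3 T:9>3)
P1 drop E (B beats it: P:12>9 Q:8>2 R:7>4 S:7>2 T:9>1)
P2 drop P (S beats it: B:9>6 D:8>2)
P2 drop R (S beats it: B:9>5 D:8>5)
P1→{B,D} P2→{Q,S,T}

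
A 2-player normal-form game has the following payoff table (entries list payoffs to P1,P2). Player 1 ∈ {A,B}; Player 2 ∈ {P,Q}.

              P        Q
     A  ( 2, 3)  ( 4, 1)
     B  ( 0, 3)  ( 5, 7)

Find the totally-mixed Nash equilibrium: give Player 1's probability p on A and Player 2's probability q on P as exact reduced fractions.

(p,q) = (2/3, 1/3)

P1 indiff ⇒ q·2+(1-q)·4 = q·0+(1-q)·5 ⇒ q(2) = (1-q)(1) ⇒ q = 1/3
P2 indiff ⇒ p·3+(1-p)·3 = p·1+(1-p)·7 ⇒ p(2) = (1-p)(4) ⇒ p = 2/3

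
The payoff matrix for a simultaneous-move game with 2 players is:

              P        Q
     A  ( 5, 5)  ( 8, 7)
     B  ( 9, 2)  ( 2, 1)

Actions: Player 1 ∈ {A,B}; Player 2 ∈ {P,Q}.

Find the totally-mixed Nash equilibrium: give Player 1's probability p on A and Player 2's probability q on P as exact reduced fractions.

P1 indiff ⇒ q·5+(1-q)·8 = q·9+(1-q)·2 ⇒ q(-4) = (1-q)(-6) ⇒ q = 3/5
P2 indiff ⇒ p·5+(1-p)·2 = p·7+(1-p)·1 ⇒ p(-2) = (1-p)(-1) ⇒ p = 1/3

(p,q) = (1/3, 3/5)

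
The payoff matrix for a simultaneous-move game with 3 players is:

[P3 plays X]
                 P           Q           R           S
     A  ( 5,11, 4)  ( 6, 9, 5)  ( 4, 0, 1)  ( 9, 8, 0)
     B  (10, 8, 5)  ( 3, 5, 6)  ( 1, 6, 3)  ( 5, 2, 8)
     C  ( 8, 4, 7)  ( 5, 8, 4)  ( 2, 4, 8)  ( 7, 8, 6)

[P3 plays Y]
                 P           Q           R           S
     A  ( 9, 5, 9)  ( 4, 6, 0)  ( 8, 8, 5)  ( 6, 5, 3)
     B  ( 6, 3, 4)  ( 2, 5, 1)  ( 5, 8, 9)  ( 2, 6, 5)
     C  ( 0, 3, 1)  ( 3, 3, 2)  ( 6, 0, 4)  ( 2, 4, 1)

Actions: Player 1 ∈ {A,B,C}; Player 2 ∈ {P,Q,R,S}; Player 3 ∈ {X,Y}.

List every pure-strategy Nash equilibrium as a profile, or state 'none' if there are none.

(A,P,X): not NE [P1→B gives 10>5; P3→Y gives 9>4]
(A,P,Y): not NE [P2→R gives 8>5]
(A,Q,X): not NE [P2→P gives 11>9]
(A,Q,Y): not NE [P2→R gives 8>6; P3→X gives 5>0]
(A,R,X): not NE [P2→P gives 11>0; P3→Y gives 5>1]
(A,R,Y): NE
(A,S,X): not NE [P2→P gives 11>8; P3→Y gives 3>0]
(A,S,Y): not NE [P2→R gives 8>5]
(B,P,X): NE
(B,P,Y): not NE [P1→A gives 9>6; P2→R gives 8>3; P3→X gives 5>4]
(B,Q,X): not NE [P1→A gives 6>3; P2→P gives 8>5]
(B,Q,Y): not NE [P1→A gives 4>2; P2→R gives 8>5; P3→X gives 6>1]
(B,R,X): not NE [P1→A gives 4>1; P2→P gives 8>6; P3→Y gives 9>3]
(B,R,Y): not NE [P1→A gives 8>5]
(B,S,X): not NE [P1→A gives 9>5; P2→P gives 8>2]
(B,S,Y): not NE [P1→A gives 6>2; P2→R gives 8>6; P3→X gives 8>5]
(C,P,X): not NE [P1→B gives 10>8; P2→S gives 8>4]
(C,P,Y): not NE [P1→A gives 9>0; P2→S gives 4>3; P3→X gives 7>1]
(C,Q,X): not NE [P1→A gives 6>5]
(C,Q,Y): not NE [P1→A gives 4>3; P2→S gives 4>3; P3→X gives 4>2]
(C,R,X): not NE [P1→A gives 4>2; P2→S gives 8>4]
(C,R,Y): not NE [P1→A gives 8>6; P2→S gives 4>0; P3→X gives 8>4]
(C,S,X): not NE [P1→A gives 9>7]
(C,S,Y): not NE [P1→A gives 6>2; P3→X gives 6>1]

NE set: (A,R,Y), (B,P,X)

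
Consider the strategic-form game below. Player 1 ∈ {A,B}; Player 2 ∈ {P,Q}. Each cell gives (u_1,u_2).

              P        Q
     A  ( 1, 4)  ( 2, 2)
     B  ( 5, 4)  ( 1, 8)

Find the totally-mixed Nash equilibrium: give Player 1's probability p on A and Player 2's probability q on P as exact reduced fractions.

(p,q) = (2/3, 1/5)

P1 indiff ⇒ q·1+(1-q)·2 = q·5+(1-q)·1 ⇒ q(-4) = (1-q)(-1) ⇒ q = 1/5
P2 indiff ⇒ p·4+(1-p)·4 = p·2+(1-p)·8 ⇒ p(2) = (1-p)(4) ⇒ p = 2/3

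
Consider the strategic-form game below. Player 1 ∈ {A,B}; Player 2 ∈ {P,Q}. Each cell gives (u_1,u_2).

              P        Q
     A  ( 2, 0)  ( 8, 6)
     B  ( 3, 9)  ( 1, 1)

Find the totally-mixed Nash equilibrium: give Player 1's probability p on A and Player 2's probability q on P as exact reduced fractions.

(p,q) = (4/7, 7/8)

P1 indiff ⇒ q·2+(1-q)·8 = q·3+(1-q)·1 ⇒ q(-1) = (1-q)(-7) ⇒ q = 7/8
P2 indiff ⇒ p·0+(1-p)·9 = p·6+(1-p)·1 ⇒ p(-6) = (1-p)(-8) ⇒ p = 4/7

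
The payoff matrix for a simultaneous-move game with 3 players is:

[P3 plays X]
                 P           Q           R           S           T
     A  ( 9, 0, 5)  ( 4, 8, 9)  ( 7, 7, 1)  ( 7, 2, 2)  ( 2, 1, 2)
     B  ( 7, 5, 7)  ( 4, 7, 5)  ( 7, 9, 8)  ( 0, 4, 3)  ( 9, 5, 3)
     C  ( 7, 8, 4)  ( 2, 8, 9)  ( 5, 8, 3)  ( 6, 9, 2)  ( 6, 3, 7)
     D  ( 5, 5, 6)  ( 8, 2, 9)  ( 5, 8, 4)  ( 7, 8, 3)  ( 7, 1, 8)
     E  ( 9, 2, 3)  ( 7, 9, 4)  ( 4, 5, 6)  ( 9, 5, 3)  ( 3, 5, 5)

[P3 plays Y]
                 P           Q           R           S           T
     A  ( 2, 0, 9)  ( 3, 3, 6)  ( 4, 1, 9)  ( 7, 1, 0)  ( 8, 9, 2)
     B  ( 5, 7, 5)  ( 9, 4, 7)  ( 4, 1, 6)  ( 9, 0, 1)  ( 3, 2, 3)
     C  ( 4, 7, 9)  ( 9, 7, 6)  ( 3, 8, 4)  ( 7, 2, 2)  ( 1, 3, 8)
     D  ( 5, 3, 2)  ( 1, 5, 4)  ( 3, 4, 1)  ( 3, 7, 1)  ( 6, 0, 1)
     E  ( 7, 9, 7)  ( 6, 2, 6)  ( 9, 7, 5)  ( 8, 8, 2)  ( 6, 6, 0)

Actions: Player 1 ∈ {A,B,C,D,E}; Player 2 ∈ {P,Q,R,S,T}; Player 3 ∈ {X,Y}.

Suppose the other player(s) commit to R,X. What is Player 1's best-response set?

P1 best: {A,B}

u_1(A vs R,X) = 7
u_1(B vs R,X) = 7
u_1(C vs R,X) = 5
u_1(D vs R,X) = 5
u_1(E vs R,X) = 4
max payoff 7 at {A,B}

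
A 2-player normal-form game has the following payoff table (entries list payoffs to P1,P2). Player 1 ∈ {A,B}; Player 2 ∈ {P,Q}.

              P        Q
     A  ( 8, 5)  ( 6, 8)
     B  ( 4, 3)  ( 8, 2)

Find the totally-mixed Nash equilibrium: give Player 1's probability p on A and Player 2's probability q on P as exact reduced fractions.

P1 indiff ⇒ q·8+(1-q)·6 = q·4+(1-q)·8 ⇒ q(4) = (1-q)(2) ⇒ q = 1/3
P2 indiff ⇒ p·5+(1-p)·3 = p·8+(1-p)·2 ⇒ p(-3) = (1-p)(-1) ⇒ p = 1/4

P1 mixes 1/4 on A; P2 mixes 1/3 on P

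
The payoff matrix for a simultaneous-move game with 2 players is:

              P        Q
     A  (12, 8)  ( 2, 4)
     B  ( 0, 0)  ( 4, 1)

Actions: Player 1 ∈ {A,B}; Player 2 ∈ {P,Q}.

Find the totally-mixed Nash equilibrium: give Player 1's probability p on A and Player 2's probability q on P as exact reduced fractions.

P1 indiff ⇒ q·12+(1-q)·2 = q·0+(1-q)·4 ⇒ q(12) = (1-q)(2) ⇒ q = 1/7
P2 indiff ⇒ p·8+(1-p)·0 = p·4+(1-p)·1 ⇒ p(4) = (1-p)(1) ⇒ p = 1/5

(p,q) = (1/5, 1/7)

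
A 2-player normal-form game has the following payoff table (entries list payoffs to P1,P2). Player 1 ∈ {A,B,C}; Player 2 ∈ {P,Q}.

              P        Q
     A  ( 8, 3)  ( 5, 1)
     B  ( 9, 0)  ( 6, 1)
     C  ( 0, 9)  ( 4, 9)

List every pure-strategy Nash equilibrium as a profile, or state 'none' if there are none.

Nash profiles: (B,Q)

(A,P): not NE [P1→B gives 9>8]
(A,Q): not NE [P1→B gives 6>5; P2→P gives 3>1]
(B,P): not NE [P2→Q gives 1>0]
(B,Q): NE
(C,P): not NE [P1→B gives 9>0]
(C,Q): not NE [P1→B gives 6>4]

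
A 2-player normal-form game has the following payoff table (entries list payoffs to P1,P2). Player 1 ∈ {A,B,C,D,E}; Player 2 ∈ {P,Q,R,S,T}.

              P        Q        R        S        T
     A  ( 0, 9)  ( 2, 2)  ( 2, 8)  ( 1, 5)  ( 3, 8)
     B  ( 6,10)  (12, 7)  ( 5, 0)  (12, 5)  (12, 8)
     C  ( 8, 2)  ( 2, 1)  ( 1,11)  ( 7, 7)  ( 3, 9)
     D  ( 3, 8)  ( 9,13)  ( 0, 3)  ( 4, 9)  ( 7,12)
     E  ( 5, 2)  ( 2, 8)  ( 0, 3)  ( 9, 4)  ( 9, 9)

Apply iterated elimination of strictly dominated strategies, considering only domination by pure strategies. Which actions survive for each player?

P1 drop A (B beats it: P:6>0 Q:12>2 R:5>2 S:12>1 T:12>3)
P1 drop D (B beats it: P:6>3 Q:12>9 R:5>0 S:12>4 T:12>7)
P1 drop E (B beats it: P:6>5 Q:12>2 R:5>0 S:12>9 T:12>9)
P2 drop Q (P beats it: B:10>7 C:2>1)
P2 drop S (T beats it: B:8>5 C:9>7)
P1→{B,C} P2→{P,R,T}

Remaining: P1:{B,C} P2:{P,R,T}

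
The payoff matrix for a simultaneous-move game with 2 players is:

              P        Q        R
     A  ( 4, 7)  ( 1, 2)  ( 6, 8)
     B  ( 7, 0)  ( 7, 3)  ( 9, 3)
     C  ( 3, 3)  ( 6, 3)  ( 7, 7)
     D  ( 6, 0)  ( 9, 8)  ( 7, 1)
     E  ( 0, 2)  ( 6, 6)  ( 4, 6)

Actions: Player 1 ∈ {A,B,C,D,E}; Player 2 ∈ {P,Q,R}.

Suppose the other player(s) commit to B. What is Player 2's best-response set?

u_2(P vs B) = 0
u_2(Q vs B) = 3
u_2(R vs B) = 3
max payoff 3 at {Q,R}

P2 best: {Q,R}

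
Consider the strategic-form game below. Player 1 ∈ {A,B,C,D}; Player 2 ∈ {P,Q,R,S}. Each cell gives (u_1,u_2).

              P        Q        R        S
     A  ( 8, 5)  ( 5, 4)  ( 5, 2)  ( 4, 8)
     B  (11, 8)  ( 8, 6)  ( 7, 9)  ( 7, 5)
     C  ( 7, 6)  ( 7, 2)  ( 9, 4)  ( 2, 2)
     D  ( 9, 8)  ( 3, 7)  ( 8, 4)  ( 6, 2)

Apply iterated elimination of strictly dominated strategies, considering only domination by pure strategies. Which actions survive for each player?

P1 drop A (B beats it: P:11>8 Q:8>5 R:7>5 S:7>4)
P2 drop Q (P beats it: B:8>6 C:6>2 D:8>7)
P2 drop S (P beats it: B:8>5 C:6>2 D:8>2)
P1→{B,C,D} P2→{P,R}

Survivors P1:{B,C,D} P2:{P,R}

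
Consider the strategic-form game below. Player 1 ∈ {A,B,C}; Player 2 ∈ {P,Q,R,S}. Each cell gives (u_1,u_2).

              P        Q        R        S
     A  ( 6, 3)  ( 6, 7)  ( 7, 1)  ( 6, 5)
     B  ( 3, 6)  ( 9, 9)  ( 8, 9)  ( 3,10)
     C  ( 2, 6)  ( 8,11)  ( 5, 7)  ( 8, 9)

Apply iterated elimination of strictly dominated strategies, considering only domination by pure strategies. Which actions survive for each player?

Remaining: P1:{B,C} P2:{Q,S}

P2 drop P (Q beats it: A:7>3 B:9>6 C:11>6)
P2 drop R (S beats it: A:5>1 B:10>9 C:9>7)
P1 drop A (C beats it: Q:8>6 S:8>6)
P1→{B,C} P2→{Q,S}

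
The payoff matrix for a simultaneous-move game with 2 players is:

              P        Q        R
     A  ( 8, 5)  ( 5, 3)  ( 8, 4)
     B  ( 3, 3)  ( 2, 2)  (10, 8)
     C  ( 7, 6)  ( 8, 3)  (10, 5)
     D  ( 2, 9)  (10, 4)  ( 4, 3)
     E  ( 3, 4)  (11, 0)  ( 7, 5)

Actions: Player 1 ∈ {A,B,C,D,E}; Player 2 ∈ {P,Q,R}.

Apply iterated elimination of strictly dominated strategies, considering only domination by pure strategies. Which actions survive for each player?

IESDS → P1:{A,B,C} P2:{P,R}

P1 drop D (E beats it: P:3>2 Q:11>10 R:7>4)
P2 drop Q (P beats it: A:5>3 B:3>2 C:6>3 E:4>0)
P1 drop E (A beats it: P:8>3 R:8>7)
P1→{A,B,C} P2→{P,R}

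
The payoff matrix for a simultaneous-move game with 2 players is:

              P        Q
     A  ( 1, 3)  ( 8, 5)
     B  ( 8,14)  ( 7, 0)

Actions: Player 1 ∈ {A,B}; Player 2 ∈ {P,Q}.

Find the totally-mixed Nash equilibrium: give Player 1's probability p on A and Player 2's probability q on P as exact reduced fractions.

p=7/8, q=1/8

P1 indiff ⇒ q·1+(1-q)·8 = q·8+(1-q)·7 ⇒ q(-7) = (1-q)(-1) ⇒ q = 1/8
P2 indiff ⇒ p·3+(1-p)·14 = p·5+(1-p)·0 ⇒ p(-2) = (1-p)(-14) ⇒ p = 7/8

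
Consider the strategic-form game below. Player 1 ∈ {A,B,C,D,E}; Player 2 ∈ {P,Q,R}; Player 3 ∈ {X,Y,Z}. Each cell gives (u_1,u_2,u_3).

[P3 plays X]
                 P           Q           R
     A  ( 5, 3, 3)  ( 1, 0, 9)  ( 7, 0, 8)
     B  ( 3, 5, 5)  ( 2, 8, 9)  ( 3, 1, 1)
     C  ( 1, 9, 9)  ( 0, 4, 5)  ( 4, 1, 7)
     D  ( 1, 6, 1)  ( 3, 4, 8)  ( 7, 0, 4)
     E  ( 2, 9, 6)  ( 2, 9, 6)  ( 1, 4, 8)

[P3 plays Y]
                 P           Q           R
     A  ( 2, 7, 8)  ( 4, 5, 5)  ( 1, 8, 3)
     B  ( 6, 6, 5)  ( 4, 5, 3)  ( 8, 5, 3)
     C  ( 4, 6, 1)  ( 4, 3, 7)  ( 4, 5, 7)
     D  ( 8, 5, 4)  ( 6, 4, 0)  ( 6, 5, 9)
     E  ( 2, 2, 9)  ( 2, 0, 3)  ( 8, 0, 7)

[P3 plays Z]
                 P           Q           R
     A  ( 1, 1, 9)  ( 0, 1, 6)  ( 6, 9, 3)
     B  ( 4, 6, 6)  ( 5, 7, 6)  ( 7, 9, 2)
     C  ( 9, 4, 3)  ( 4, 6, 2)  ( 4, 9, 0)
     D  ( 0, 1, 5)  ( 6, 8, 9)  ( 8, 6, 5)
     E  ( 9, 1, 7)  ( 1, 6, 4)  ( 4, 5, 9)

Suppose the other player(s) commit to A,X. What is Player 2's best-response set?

u_2(P vs A,X) = 3
u_2(Q vs A,X) = 0
u_2(R vs A,X) = 0
max payoff 3 at {P}

BR_2 = {P}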